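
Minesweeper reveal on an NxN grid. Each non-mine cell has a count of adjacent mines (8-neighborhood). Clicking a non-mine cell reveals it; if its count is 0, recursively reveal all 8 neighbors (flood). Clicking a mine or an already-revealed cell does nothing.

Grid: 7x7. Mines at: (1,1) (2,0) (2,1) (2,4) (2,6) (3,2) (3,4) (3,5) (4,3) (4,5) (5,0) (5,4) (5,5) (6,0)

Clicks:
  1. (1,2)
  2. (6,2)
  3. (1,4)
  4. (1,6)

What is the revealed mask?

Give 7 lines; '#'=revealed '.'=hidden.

Click 1 (1,2) count=2: revealed 1 new [(1,2)] -> total=1
Click 2 (6,2) count=0: revealed 6 new [(5,1) (5,2) (5,3) (6,1) (6,2) (6,3)] -> total=7
Click 3 (1,4) count=1: revealed 1 new [(1,4)] -> total=8
Click 4 (1,6) count=1: revealed 1 new [(1,6)] -> total=9

Answer: .......
..#.#.#
.......
.......
.......
.###...
.###...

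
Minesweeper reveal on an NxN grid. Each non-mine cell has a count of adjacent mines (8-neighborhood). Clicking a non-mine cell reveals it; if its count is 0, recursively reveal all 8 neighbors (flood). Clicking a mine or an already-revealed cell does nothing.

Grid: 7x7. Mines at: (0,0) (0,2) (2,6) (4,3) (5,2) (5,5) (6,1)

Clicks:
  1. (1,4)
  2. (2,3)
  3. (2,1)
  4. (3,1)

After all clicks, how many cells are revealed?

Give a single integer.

Click 1 (1,4) count=0: revealed 28 new [(0,3) (0,4) (0,5) (0,6) (1,0) (1,1) (1,2) (1,3) (1,4) (1,5) (1,6) (2,0) (2,1) (2,2) (2,3) (2,4) (2,5) (3,0) (3,1) (3,2) (3,3) (3,4) (3,5) (4,0) (4,1) (4,2) (5,0) (5,1)] -> total=28
Click 2 (2,3) count=0: revealed 0 new [(none)] -> total=28
Click 3 (2,1) count=0: revealed 0 new [(none)] -> total=28
Click 4 (3,1) count=0: revealed 0 new [(none)] -> total=28

Answer: 28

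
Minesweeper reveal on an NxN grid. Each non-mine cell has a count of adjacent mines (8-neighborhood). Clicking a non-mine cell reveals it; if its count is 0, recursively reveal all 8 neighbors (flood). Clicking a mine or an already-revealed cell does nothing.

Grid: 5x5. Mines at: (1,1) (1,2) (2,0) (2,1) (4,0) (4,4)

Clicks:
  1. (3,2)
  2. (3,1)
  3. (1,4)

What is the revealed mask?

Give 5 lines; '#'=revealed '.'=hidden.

Answer: ...##
...##
...##
.####
.....

Derivation:
Click 1 (3,2) count=1: revealed 1 new [(3,2)] -> total=1
Click 2 (3,1) count=3: revealed 1 new [(3,1)] -> total=2
Click 3 (1,4) count=0: revealed 8 new [(0,3) (0,4) (1,3) (1,4) (2,3) (2,4) (3,3) (3,4)] -> total=10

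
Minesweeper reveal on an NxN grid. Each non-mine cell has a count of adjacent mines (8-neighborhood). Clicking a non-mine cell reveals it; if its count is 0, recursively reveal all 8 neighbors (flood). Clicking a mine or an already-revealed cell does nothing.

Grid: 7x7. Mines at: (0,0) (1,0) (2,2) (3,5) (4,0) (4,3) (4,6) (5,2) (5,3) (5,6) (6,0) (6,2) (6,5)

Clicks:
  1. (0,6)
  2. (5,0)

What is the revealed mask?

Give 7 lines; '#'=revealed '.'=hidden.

Click 1 (0,6) count=0: revealed 16 new [(0,1) (0,2) (0,3) (0,4) (0,5) (0,6) (1,1) (1,2) (1,3) (1,4) (1,5) (1,6) (2,3) (2,4) (2,5) (2,6)] -> total=16
Click 2 (5,0) count=2: revealed 1 new [(5,0)] -> total=17

Answer: .######
.######
...####
.......
.......
#......
.......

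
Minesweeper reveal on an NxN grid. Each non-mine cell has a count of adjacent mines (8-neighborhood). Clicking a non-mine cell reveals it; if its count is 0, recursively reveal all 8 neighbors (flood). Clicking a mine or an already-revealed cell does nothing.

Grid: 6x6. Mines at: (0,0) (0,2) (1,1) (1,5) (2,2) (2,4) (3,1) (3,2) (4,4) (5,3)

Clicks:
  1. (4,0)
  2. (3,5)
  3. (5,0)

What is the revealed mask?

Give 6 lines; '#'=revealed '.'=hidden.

Answer: ......
......
......
.....#
###...
###...

Derivation:
Click 1 (4,0) count=1: revealed 1 new [(4,0)] -> total=1
Click 2 (3,5) count=2: revealed 1 new [(3,5)] -> total=2
Click 3 (5,0) count=0: revealed 5 new [(4,1) (4,2) (5,0) (5,1) (5,2)] -> total=7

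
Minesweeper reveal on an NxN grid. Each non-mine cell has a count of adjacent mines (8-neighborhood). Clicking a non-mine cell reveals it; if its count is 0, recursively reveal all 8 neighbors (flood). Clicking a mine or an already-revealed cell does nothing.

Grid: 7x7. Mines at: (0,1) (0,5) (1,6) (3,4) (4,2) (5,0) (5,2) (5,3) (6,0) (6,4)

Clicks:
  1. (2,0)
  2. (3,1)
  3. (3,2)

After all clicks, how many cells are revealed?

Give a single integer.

Click 1 (2,0) count=0: revealed 19 new [(0,2) (0,3) (0,4) (1,0) (1,1) (1,2) (1,3) (1,4) (2,0) (2,1) (2,2) (2,3) (2,4) (3,0) (3,1) (3,2) (3,3) (4,0) (4,1)] -> total=19
Click 2 (3,1) count=1: revealed 0 new [(none)] -> total=19
Click 3 (3,2) count=1: revealed 0 new [(none)] -> total=19

Answer: 19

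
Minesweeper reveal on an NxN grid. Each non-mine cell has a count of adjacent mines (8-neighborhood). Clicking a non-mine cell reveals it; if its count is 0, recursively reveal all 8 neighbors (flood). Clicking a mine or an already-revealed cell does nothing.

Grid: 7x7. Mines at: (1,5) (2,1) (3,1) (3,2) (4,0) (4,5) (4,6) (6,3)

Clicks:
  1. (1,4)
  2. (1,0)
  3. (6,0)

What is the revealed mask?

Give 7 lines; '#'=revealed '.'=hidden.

Click 1 (1,4) count=1: revealed 1 new [(1,4)] -> total=1
Click 2 (1,0) count=1: revealed 1 new [(1,0)] -> total=2
Click 3 (6,0) count=0: revealed 6 new [(5,0) (5,1) (5,2) (6,0) (6,1) (6,2)] -> total=8

Answer: .......
#...#..
.......
.......
.......
###....
###....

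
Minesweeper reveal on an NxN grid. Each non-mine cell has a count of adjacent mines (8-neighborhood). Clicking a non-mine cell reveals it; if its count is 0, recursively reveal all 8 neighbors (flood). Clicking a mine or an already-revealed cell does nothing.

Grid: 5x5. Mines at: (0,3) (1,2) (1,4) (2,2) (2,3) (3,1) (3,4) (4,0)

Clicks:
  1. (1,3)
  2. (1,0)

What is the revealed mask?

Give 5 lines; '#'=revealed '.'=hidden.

Click 1 (1,3) count=5: revealed 1 new [(1,3)] -> total=1
Click 2 (1,0) count=0: revealed 6 new [(0,0) (0,1) (1,0) (1,1) (2,0) (2,1)] -> total=7

Answer: ##...
##.#.
##...
.....
.....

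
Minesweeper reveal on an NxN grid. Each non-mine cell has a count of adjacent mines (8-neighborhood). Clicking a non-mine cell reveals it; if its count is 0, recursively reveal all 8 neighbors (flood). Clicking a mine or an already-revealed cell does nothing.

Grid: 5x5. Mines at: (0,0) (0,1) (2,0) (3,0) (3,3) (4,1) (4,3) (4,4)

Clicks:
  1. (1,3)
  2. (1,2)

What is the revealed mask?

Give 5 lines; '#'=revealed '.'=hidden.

Click 1 (1,3) count=0: revealed 9 new [(0,2) (0,3) (0,4) (1,2) (1,3) (1,4) (2,2) (2,3) (2,4)] -> total=9
Click 2 (1,2) count=1: revealed 0 new [(none)] -> total=9

Answer: ..###
..###
..###
.....
.....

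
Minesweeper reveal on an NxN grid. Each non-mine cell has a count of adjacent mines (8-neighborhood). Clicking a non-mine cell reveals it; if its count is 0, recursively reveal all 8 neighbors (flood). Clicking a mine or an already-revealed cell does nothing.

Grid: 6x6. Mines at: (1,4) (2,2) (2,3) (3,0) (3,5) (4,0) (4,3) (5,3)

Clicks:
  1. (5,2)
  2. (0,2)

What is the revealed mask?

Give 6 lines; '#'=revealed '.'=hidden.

Click 1 (5,2) count=2: revealed 1 new [(5,2)] -> total=1
Click 2 (0,2) count=0: revealed 10 new [(0,0) (0,1) (0,2) (0,3) (1,0) (1,1) (1,2) (1,3) (2,0) (2,1)] -> total=11

Answer: ####..
####..
##....
......
......
..#...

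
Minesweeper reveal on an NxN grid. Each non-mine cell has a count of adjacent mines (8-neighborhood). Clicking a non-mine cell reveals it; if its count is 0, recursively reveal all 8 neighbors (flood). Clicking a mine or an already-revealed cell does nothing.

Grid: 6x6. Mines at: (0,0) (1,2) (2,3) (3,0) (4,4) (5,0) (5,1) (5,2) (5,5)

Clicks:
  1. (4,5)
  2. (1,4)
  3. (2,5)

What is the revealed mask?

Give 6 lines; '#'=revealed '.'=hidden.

Answer: ...###
...###
....##
....##
.....#
......

Derivation:
Click 1 (4,5) count=2: revealed 1 new [(4,5)] -> total=1
Click 2 (1,4) count=1: revealed 1 new [(1,4)] -> total=2
Click 3 (2,5) count=0: revealed 9 new [(0,3) (0,4) (0,5) (1,3) (1,5) (2,4) (2,5) (3,4) (3,5)] -> total=11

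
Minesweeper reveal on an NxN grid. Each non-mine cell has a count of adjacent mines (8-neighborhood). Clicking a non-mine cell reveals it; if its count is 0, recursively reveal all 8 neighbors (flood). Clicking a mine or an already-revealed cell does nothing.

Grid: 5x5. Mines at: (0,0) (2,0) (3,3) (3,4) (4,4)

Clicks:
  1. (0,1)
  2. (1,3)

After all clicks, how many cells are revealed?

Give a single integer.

Answer: 12

Derivation:
Click 1 (0,1) count=1: revealed 1 new [(0,1)] -> total=1
Click 2 (1,3) count=0: revealed 11 new [(0,2) (0,3) (0,4) (1,1) (1,2) (1,3) (1,4) (2,1) (2,2) (2,3) (2,4)] -> total=12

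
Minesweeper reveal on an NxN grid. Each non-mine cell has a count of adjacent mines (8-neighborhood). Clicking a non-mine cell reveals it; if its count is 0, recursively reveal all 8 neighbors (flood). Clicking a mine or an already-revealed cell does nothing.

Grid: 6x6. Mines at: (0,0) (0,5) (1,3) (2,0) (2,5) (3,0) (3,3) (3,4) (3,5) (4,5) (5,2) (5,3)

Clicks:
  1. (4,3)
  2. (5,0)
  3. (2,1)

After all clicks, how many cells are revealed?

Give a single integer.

Click 1 (4,3) count=4: revealed 1 new [(4,3)] -> total=1
Click 2 (5,0) count=0: revealed 4 new [(4,0) (4,1) (5,0) (5,1)] -> total=5
Click 3 (2,1) count=2: revealed 1 new [(2,1)] -> total=6

Answer: 6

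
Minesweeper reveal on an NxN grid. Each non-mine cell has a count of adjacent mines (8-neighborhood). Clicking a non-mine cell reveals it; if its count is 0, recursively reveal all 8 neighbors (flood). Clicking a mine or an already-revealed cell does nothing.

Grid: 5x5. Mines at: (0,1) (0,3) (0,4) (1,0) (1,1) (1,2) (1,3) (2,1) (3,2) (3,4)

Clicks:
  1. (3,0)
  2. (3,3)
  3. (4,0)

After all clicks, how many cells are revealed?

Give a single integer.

Answer: 5

Derivation:
Click 1 (3,0) count=1: revealed 1 new [(3,0)] -> total=1
Click 2 (3,3) count=2: revealed 1 new [(3,3)] -> total=2
Click 3 (4,0) count=0: revealed 3 new [(3,1) (4,0) (4,1)] -> total=5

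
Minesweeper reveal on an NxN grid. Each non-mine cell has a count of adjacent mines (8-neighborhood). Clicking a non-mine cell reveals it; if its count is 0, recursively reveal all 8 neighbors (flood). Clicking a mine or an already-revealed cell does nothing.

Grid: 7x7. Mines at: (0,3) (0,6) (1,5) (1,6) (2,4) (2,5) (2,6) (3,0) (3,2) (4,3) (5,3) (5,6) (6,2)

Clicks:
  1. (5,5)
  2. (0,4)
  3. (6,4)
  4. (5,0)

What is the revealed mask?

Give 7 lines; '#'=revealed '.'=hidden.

Click 1 (5,5) count=1: revealed 1 new [(5,5)] -> total=1
Click 2 (0,4) count=2: revealed 1 new [(0,4)] -> total=2
Click 3 (6,4) count=1: revealed 1 new [(6,4)] -> total=3
Click 4 (5,0) count=0: revealed 6 new [(4,0) (4,1) (5,0) (5,1) (6,0) (6,1)] -> total=9

Answer: ....#..
.......
.......
.......
##.....
##...#.
##..#..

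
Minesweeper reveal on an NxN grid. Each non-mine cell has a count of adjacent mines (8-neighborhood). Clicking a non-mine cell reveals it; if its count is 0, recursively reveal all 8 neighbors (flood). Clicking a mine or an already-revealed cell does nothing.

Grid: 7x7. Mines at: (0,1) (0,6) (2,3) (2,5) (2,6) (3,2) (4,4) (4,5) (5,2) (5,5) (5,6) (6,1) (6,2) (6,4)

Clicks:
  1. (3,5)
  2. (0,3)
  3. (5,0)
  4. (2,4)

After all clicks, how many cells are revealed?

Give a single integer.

Answer: 11

Derivation:
Click 1 (3,5) count=4: revealed 1 new [(3,5)] -> total=1
Click 2 (0,3) count=0: revealed 8 new [(0,2) (0,3) (0,4) (0,5) (1,2) (1,3) (1,4) (1,5)] -> total=9
Click 3 (5,0) count=1: revealed 1 new [(5,0)] -> total=10
Click 4 (2,4) count=2: revealed 1 new [(2,4)] -> total=11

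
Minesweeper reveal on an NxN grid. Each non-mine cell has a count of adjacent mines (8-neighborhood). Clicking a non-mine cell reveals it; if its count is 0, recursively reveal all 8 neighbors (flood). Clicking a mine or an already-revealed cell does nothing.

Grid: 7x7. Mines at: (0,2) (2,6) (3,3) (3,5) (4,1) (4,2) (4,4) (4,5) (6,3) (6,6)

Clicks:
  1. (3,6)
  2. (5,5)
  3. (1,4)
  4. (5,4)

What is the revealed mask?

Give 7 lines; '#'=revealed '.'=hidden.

Click 1 (3,6) count=3: revealed 1 new [(3,6)] -> total=1
Click 2 (5,5) count=3: revealed 1 new [(5,5)] -> total=2
Click 3 (1,4) count=0: revealed 11 new [(0,3) (0,4) (0,5) (0,6) (1,3) (1,4) (1,5) (1,6) (2,3) (2,4) (2,5)] -> total=13
Click 4 (5,4) count=3: revealed 1 new [(5,4)] -> total=14

Answer: ...####
...####
...###.
......#
.......
....##.
.......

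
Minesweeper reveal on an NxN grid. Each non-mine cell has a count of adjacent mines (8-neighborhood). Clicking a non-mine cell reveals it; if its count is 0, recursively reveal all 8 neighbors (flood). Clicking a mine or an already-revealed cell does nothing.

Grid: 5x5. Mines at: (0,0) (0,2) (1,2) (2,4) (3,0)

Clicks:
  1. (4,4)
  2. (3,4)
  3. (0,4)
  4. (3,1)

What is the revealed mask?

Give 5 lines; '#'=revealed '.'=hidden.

Click 1 (4,4) count=0: revealed 11 new [(2,1) (2,2) (2,3) (3,1) (3,2) (3,3) (3,4) (4,1) (4,2) (4,3) (4,4)] -> total=11
Click 2 (3,4) count=1: revealed 0 new [(none)] -> total=11
Click 3 (0,4) count=0: revealed 4 new [(0,3) (0,4) (1,3) (1,4)] -> total=15
Click 4 (3,1) count=1: revealed 0 new [(none)] -> total=15

Answer: ...##
...##
.###.
.####
.####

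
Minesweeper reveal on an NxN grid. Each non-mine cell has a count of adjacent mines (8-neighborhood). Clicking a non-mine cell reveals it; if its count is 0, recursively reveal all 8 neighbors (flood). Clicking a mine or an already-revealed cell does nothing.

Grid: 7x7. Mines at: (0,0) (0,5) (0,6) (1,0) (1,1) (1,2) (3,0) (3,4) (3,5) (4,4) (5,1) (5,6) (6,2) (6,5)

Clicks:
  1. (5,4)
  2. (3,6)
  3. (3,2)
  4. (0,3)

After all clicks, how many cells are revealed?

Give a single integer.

Answer: 12

Derivation:
Click 1 (5,4) count=2: revealed 1 new [(5,4)] -> total=1
Click 2 (3,6) count=1: revealed 1 new [(3,6)] -> total=2
Click 3 (3,2) count=0: revealed 9 new [(2,1) (2,2) (2,3) (3,1) (3,2) (3,3) (4,1) (4,2) (4,3)] -> total=11
Click 4 (0,3) count=1: revealed 1 new [(0,3)] -> total=12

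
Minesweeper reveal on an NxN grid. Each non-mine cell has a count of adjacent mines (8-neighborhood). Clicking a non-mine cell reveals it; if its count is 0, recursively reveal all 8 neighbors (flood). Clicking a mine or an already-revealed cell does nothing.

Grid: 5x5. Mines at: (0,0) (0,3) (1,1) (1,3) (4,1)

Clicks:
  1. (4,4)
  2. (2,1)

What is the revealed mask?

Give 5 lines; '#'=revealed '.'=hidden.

Answer: .....
.....
.####
..###
..###

Derivation:
Click 1 (4,4) count=0: revealed 9 new [(2,2) (2,3) (2,4) (3,2) (3,3) (3,4) (4,2) (4,3) (4,4)] -> total=9
Click 2 (2,1) count=1: revealed 1 new [(2,1)] -> total=10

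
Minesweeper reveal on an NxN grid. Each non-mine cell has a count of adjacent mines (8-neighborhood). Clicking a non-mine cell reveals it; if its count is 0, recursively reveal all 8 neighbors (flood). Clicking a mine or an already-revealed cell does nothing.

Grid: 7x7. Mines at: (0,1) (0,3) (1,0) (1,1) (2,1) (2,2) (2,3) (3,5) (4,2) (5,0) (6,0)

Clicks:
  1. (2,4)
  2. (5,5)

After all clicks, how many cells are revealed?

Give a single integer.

Answer: 17

Derivation:
Click 1 (2,4) count=2: revealed 1 new [(2,4)] -> total=1
Click 2 (5,5) count=0: revealed 16 new [(4,3) (4,4) (4,5) (4,6) (5,1) (5,2) (5,3) (5,4) (5,5) (5,6) (6,1) (6,2) (6,3) (6,4) (6,5) (6,6)] -> total=17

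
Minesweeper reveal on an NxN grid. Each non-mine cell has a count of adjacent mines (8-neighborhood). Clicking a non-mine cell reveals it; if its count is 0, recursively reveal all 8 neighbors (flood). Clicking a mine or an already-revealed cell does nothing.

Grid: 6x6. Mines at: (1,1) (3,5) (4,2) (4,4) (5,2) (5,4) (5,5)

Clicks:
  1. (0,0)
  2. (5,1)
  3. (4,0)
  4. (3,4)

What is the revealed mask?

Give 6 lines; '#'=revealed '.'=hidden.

Click 1 (0,0) count=1: revealed 1 new [(0,0)] -> total=1
Click 2 (5,1) count=2: revealed 1 new [(5,1)] -> total=2
Click 3 (4,0) count=0: revealed 7 new [(2,0) (2,1) (3,0) (3,1) (4,0) (4,1) (5,0)] -> total=9
Click 4 (3,4) count=2: revealed 1 new [(3,4)] -> total=10

Answer: #.....
......
##....
##..#.
##....
##....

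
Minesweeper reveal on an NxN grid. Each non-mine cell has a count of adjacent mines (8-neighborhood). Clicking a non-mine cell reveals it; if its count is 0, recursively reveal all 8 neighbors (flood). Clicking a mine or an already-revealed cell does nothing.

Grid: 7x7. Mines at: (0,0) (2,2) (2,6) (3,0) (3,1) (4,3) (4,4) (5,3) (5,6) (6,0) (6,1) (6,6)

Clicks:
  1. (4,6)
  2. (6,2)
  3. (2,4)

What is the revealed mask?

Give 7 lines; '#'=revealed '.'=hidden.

Answer: .######
.######
...###.
...###.
......#
.......
..#....

Derivation:
Click 1 (4,6) count=1: revealed 1 new [(4,6)] -> total=1
Click 2 (6,2) count=2: revealed 1 new [(6,2)] -> total=2
Click 3 (2,4) count=0: revealed 18 new [(0,1) (0,2) (0,3) (0,4) (0,5) (0,6) (1,1) (1,2) (1,3) (1,4) (1,5) (1,6) (2,3) (2,4) (2,5) (3,3) (3,4) (3,5)] -> total=20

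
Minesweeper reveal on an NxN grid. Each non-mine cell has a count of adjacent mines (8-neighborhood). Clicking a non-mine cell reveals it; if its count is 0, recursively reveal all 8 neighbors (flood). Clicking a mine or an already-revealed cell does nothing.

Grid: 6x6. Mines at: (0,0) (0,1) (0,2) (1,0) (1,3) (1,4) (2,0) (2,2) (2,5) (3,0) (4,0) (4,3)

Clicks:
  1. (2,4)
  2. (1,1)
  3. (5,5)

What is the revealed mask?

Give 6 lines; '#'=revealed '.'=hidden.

Click 1 (2,4) count=3: revealed 1 new [(2,4)] -> total=1
Click 2 (1,1) count=6: revealed 1 new [(1,1)] -> total=2
Click 3 (5,5) count=0: revealed 6 new [(3,4) (3,5) (4,4) (4,5) (5,4) (5,5)] -> total=8

Answer: ......
.#....
....#.
....##
....##
....##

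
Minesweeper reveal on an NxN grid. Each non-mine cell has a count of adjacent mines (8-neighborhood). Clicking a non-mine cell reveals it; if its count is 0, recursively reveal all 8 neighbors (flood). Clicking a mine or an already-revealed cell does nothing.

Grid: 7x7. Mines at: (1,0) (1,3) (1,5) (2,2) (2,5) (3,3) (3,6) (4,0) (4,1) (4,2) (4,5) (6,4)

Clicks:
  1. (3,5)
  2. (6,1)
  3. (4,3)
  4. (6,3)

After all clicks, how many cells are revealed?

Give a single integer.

Click 1 (3,5) count=3: revealed 1 new [(3,5)] -> total=1
Click 2 (6,1) count=0: revealed 8 new [(5,0) (5,1) (5,2) (5,3) (6,0) (6,1) (6,2) (6,3)] -> total=9
Click 3 (4,3) count=2: revealed 1 new [(4,3)] -> total=10
Click 4 (6,3) count=1: revealed 0 new [(none)] -> total=10

Answer: 10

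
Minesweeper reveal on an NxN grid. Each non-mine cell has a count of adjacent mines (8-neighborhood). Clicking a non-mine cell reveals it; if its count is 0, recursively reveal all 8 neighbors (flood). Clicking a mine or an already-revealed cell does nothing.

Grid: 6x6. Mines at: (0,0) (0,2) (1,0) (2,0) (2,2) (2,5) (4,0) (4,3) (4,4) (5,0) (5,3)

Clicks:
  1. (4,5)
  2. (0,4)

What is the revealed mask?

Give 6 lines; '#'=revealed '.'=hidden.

Click 1 (4,5) count=1: revealed 1 new [(4,5)] -> total=1
Click 2 (0,4) count=0: revealed 6 new [(0,3) (0,4) (0,5) (1,3) (1,4) (1,5)] -> total=7

Answer: ...###
...###
......
......
.....#
......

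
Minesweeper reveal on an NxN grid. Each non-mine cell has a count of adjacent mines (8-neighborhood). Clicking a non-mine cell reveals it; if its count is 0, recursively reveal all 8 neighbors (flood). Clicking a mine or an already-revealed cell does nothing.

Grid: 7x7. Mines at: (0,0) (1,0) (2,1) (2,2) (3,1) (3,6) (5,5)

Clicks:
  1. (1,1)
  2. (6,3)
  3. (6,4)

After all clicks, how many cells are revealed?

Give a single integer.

Click 1 (1,1) count=4: revealed 1 new [(1,1)] -> total=1
Click 2 (6,3) count=0: revealed 35 new [(0,1) (0,2) (0,3) (0,4) (0,5) (0,6) (1,2) (1,3) (1,4) (1,5) (1,6) (2,3) (2,4) (2,5) (2,6) (3,2) (3,3) (3,4) (3,5) (4,0) (4,1) (4,2) (4,3) (4,4) (4,5) (5,0) (5,1) (5,2) (5,3) (5,4) (6,0) (6,1) (6,2) (6,3) (6,4)] -> total=36
Click 3 (6,4) count=1: revealed 0 new [(none)] -> total=36

Answer: 36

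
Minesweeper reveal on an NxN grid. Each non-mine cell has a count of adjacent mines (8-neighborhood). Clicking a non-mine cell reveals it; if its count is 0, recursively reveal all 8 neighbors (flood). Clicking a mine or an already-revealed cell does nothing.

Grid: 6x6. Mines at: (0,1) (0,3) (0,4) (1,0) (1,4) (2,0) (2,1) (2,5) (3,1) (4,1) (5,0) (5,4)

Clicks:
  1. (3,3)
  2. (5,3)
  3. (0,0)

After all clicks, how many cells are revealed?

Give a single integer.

Click 1 (3,3) count=0: revealed 9 new [(2,2) (2,3) (2,4) (3,2) (3,3) (3,4) (4,2) (4,3) (4,4)] -> total=9
Click 2 (5,3) count=1: revealed 1 new [(5,3)] -> total=10
Click 3 (0,0) count=2: revealed 1 new [(0,0)] -> total=11

Answer: 11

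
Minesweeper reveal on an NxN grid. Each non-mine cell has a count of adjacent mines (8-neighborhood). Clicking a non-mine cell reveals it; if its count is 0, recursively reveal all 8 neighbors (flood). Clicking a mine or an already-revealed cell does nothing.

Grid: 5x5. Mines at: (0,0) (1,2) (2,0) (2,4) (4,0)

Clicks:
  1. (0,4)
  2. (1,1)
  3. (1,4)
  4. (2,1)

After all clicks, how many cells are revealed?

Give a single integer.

Answer: 6

Derivation:
Click 1 (0,4) count=0: revealed 4 new [(0,3) (0,4) (1,3) (1,4)] -> total=4
Click 2 (1,1) count=3: revealed 1 new [(1,1)] -> total=5
Click 3 (1,4) count=1: revealed 0 new [(none)] -> total=5
Click 4 (2,1) count=2: revealed 1 new [(2,1)] -> total=6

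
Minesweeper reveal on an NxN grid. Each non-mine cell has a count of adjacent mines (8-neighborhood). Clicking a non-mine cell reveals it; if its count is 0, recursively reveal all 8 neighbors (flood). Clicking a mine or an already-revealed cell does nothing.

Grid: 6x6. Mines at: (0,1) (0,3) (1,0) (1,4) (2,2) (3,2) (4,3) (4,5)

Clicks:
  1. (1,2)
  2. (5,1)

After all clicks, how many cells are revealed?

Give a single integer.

Click 1 (1,2) count=3: revealed 1 new [(1,2)] -> total=1
Click 2 (5,1) count=0: revealed 10 new [(2,0) (2,1) (3,0) (3,1) (4,0) (4,1) (4,2) (5,0) (5,1) (5,2)] -> total=11

Answer: 11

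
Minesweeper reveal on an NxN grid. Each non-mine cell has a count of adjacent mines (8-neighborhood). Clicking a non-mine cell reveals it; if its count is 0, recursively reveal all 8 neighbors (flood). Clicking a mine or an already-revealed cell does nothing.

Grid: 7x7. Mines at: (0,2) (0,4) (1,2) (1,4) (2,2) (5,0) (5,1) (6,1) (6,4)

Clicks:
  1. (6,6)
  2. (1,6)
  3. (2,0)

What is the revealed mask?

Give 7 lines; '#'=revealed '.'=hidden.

Answer: ##...##
##...##
##.####
#######
#######
..#####
.....##

Derivation:
Click 1 (6,6) count=0: revealed 25 new [(0,5) (0,6) (1,5) (1,6) (2,3) (2,4) (2,5) (2,6) (3,2) (3,3) (3,4) (3,5) (3,6) (4,2) (4,3) (4,4) (4,5) (4,6) (5,2) (5,3) (5,4) (5,5) (5,6) (6,5) (6,6)] -> total=25
Click 2 (1,6) count=0: revealed 0 new [(none)] -> total=25
Click 3 (2,0) count=0: revealed 10 new [(0,0) (0,1) (1,0) (1,1) (2,0) (2,1) (3,0) (3,1) (4,0) (4,1)] -> total=35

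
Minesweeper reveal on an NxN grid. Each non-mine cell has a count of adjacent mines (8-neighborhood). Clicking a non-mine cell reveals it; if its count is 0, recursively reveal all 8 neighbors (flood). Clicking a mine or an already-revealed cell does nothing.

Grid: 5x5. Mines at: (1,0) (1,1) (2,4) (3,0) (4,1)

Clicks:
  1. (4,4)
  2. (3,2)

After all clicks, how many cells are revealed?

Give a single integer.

Answer: 6

Derivation:
Click 1 (4,4) count=0: revealed 6 new [(3,2) (3,3) (3,4) (4,2) (4,3) (4,4)] -> total=6
Click 2 (3,2) count=1: revealed 0 new [(none)] -> total=6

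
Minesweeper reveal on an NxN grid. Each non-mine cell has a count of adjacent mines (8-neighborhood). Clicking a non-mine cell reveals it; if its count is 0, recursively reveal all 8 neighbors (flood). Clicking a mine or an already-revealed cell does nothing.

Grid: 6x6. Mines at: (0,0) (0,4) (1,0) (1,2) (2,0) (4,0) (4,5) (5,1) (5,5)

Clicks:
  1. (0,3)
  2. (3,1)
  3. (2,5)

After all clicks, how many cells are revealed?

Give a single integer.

Answer: 21

Derivation:
Click 1 (0,3) count=2: revealed 1 new [(0,3)] -> total=1
Click 2 (3,1) count=2: revealed 1 new [(3,1)] -> total=2
Click 3 (2,5) count=0: revealed 19 new [(1,3) (1,4) (1,5) (2,1) (2,2) (2,3) (2,4) (2,5) (3,2) (3,3) (3,4) (3,5) (4,1) (4,2) (4,3) (4,4) (5,2) (5,3) (5,4)] -> total=21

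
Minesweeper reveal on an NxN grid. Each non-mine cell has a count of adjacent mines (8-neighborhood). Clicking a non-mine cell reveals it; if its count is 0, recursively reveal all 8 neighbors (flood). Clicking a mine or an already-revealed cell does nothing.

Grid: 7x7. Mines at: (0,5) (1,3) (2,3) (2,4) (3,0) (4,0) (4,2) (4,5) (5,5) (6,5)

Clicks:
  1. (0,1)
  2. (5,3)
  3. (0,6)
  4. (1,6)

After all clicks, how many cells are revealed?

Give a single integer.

Answer: 12

Derivation:
Click 1 (0,1) count=0: revealed 9 new [(0,0) (0,1) (0,2) (1,0) (1,1) (1,2) (2,0) (2,1) (2,2)] -> total=9
Click 2 (5,3) count=1: revealed 1 new [(5,3)] -> total=10
Click 3 (0,6) count=1: revealed 1 new [(0,6)] -> total=11
Click 4 (1,6) count=1: revealed 1 new [(1,6)] -> total=12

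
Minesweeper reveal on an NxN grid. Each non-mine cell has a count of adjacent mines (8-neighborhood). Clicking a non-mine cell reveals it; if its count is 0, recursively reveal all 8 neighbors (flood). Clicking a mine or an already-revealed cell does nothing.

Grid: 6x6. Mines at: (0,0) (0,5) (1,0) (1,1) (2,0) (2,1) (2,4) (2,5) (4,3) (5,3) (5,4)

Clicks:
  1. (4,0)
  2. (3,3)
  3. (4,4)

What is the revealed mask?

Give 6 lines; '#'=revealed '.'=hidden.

Answer: ......
......
......
####..
###.#.
###...

Derivation:
Click 1 (4,0) count=0: revealed 9 new [(3,0) (3,1) (3,2) (4,0) (4,1) (4,2) (5,0) (5,1) (5,2)] -> total=9
Click 2 (3,3) count=2: revealed 1 new [(3,3)] -> total=10
Click 3 (4,4) count=3: revealed 1 new [(4,4)] -> total=11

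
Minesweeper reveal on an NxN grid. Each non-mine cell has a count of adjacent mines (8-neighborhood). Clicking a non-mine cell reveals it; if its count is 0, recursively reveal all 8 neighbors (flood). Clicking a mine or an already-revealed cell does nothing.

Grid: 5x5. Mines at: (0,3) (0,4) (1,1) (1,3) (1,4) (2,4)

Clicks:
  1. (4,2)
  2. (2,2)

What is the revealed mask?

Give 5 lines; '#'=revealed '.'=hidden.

Click 1 (4,2) count=0: revealed 14 new [(2,0) (2,1) (2,2) (2,3) (3,0) (3,1) (3,2) (3,3) (3,4) (4,0) (4,1) (4,2) (4,3) (4,4)] -> total=14
Click 2 (2,2) count=2: revealed 0 new [(none)] -> total=14

Answer: .....
.....
####.
#####
#####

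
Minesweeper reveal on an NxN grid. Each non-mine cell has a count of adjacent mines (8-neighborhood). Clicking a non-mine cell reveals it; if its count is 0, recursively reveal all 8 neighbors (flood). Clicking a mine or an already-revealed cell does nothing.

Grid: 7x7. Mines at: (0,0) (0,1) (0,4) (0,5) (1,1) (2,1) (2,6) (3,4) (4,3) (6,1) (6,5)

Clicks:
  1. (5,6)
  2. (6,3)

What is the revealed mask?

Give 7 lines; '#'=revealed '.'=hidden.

Click 1 (5,6) count=1: revealed 1 new [(5,6)] -> total=1
Click 2 (6,3) count=0: revealed 6 new [(5,2) (5,3) (5,4) (6,2) (6,3) (6,4)] -> total=7

Answer: .......
.......
.......
.......
.......
..###.#
..###..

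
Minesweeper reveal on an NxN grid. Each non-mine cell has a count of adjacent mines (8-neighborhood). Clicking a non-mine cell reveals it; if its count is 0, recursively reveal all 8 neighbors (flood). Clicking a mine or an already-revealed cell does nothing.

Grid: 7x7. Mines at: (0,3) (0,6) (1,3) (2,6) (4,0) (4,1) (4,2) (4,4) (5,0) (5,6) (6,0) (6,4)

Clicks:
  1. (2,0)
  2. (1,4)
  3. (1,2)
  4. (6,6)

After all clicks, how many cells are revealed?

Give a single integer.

Click 1 (2,0) count=0: revealed 12 new [(0,0) (0,1) (0,2) (1,0) (1,1) (1,2) (2,0) (2,1) (2,2) (3,0) (3,1) (3,2)] -> total=12
Click 2 (1,4) count=2: revealed 1 new [(1,4)] -> total=13
Click 3 (1,2) count=2: revealed 0 new [(none)] -> total=13
Click 4 (6,6) count=1: revealed 1 new [(6,6)] -> total=14

Answer: 14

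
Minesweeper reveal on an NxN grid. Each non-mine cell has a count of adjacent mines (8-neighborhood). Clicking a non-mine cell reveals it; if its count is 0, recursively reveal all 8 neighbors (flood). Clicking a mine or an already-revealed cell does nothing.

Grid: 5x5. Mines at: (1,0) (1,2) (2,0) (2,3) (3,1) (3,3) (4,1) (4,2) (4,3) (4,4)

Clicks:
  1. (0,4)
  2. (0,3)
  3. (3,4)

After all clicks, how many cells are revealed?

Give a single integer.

Click 1 (0,4) count=0: revealed 4 new [(0,3) (0,4) (1,3) (1,4)] -> total=4
Click 2 (0,3) count=1: revealed 0 new [(none)] -> total=4
Click 3 (3,4) count=4: revealed 1 new [(3,4)] -> total=5

Answer: 5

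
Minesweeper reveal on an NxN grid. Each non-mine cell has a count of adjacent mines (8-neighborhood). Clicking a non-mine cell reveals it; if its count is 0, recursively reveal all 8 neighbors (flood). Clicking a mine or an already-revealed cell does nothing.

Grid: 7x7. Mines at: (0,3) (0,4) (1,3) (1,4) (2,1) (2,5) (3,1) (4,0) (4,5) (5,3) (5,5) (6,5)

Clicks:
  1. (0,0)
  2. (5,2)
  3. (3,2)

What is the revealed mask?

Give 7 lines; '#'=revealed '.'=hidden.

Click 1 (0,0) count=0: revealed 6 new [(0,0) (0,1) (0,2) (1,0) (1,1) (1,2)] -> total=6
Click 2 (5,2) count=1: revealed 1 new [(5,2)] -> total=7
Click 3 (3,2) count=2: revealed 1 new [(3,2)] -> total=8

Answer: ###....
###....
.......
..#....
.......
..#....
.......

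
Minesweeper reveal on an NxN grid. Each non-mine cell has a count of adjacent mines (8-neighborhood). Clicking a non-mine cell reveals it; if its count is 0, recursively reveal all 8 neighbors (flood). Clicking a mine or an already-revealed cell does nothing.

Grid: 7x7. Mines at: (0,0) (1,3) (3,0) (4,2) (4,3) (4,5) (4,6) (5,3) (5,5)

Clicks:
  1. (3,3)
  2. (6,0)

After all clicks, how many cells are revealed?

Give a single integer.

Click 1 (3,3) count=2: revealed 1 new [(3,3)] -> total=1
Click 2 (6,0) count=0: revealed 8 new [(4,0) (4,1) (5,0) (5,1) (5,2) (6,0) (6,1) (6,2)] -> total=9

Answer: 9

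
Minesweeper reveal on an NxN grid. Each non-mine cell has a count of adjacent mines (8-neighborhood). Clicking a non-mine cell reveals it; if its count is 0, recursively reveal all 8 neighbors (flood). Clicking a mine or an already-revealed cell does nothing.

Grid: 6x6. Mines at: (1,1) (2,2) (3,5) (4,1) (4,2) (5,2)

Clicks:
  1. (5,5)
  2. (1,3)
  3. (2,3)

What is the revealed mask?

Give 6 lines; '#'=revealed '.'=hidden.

Click 1 (5,5) count=0: revealed 6 new [(4,3) (4,4) (4,5) (5,3) (5,4) (5,5)] -> total=6
Click 2 (1,3) count=1: revealed 1 new [(1,3)] -> total=7
Click 3 (2,3) count=1: revealed 1 new [(2,3)] -> total=8

Answer: ......
...#..
...#..
......
...###
...###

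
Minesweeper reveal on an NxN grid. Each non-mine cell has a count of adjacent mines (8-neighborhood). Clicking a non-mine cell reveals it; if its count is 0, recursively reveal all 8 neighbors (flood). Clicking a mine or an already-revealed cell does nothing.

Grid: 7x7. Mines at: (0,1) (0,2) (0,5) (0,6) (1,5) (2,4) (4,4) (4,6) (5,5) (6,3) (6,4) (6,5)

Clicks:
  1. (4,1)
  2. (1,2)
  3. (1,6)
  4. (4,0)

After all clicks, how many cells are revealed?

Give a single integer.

Answer: 24

Derivation:
Click 1 (4,1) count=0: revealed 23 new [(1,0) (1,1) (1,2) (1,3) (2,0) (2,1) (2,2) (2,3) (3,0) (3,1) (3,2) (3,3) (4,0) (4,1) (4,2) (4,3) (5,0) (5,1) (5,2) (5,3) (6,0) (6,1) (6,2)] -> total=23
Click 2 (1,2) count=2: revealed 0 new [(none)] -> total=23
Click 3 (1,6) count=3: revealed 1 new [(1,6)] -> total=24
Click 4 (4,0) count=0: revealed 0 new [(none)] -> total=24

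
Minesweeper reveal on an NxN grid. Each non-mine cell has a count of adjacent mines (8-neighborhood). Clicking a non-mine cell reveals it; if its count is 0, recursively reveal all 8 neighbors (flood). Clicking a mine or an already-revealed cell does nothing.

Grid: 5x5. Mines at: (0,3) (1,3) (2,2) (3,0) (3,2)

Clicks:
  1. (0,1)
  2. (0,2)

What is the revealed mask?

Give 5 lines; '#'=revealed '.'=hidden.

Click 1 (0,1) count=0: revealed 8 new [(0,0) (0,1) (0,2) (1,0) (1,1) (1,2) (2,0) (2,1)] -> total=8
Click 2 (0,2) count=2: revealed 0 new [(none)] -> total=8

Answer: ###..
###..
##...
.....
.....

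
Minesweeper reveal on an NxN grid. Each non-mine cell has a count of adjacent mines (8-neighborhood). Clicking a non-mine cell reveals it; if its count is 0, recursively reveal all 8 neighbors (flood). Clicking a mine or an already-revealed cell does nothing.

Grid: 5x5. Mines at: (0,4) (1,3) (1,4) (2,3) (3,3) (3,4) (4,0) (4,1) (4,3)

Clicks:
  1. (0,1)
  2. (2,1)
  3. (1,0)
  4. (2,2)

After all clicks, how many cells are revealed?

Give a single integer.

Click 1 (0,1) count=0: revealed 12 new [(0,0) (0,1) (0,2) (1,0) (1,1) (1,2) (2,0) (2,1) (2,2) (3,0) (3,1) (3,2)] -> total=12
Click 2 (2,1) count=0: revealed 0 new [(none)] -> total=12
Click 3 (1,0) count=0: revealed 0 new [(none)] -> total=12
Click 4 (2,2) count=3: revealed 0 new [(none)] -> total=12

Answer: 12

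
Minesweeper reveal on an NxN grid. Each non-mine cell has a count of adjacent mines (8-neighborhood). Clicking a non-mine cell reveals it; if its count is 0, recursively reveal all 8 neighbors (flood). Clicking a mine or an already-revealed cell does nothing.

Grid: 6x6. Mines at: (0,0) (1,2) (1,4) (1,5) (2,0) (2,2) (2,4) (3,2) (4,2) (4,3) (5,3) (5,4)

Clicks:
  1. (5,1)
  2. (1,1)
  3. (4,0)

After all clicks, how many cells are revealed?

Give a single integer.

Click 1 (5,1) count=1: revealed 1 new [(5,1)] -> total=1
Click 2 (1,1) count=4: revealed 1 new [(1,1)] -> total=2
Click 3 (4,0) count=0: revealed 5 new [(3,0) (3,1) (4,0) (4,1) (5,0)] -> total=7

Answer: 7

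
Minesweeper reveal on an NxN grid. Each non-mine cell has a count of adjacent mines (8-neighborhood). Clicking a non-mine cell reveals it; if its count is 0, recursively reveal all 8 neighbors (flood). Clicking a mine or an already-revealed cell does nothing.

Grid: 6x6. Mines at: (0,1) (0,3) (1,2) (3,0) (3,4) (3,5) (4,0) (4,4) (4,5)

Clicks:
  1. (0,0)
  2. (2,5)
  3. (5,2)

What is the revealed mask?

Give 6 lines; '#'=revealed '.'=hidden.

Click 1 (0,0) count=1: revealed 1 new [(0,0)] -> total=1
Click 2 (2,5) count=2: revealed 1 new [(2,5)] -> total=2
Click 3 (5,2) count=0: revealed 12 new [(2,1) (2,2) (2,3) (3,1) (3,2) (3,3) (4,1) (4,2) (4,3) (5,1) (5,2) (5,3)] -> total=14

Answer: #.....
......
.###.#
.###..
.###..
.###..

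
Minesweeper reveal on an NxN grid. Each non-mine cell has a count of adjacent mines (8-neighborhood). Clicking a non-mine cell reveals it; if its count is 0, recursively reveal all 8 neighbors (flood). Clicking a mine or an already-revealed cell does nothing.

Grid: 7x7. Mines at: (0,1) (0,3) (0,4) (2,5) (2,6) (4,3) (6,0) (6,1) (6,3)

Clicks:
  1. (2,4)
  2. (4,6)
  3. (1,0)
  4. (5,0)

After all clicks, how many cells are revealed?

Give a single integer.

Answer: 15

Derivation:
Click 1 (2,4) count=1: revealed 1 new [(2,4)] -> total=1
Click 2 (4,6) count=0: revealed 12 new [(3,4) (3,5) (3,6) (4,4) (4,5) (4,6) (5,4) (5,5) (5,6) (6,4) (6,5) (6,6)] -> total=13
Click 3 (1,0) count=1: revealed 1 new [(1,0)] -> total=14
Click 4 (5,0) count=2: revealed 1 new [(5,0)] -> total=15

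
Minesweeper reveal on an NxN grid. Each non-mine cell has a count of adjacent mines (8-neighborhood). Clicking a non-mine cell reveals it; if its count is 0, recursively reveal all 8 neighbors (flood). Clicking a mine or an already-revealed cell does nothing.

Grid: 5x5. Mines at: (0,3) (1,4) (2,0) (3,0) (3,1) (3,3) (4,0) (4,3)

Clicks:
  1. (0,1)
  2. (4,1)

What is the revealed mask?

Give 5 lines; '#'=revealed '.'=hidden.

Answer: ###..
###..
.....
.....
.#...

Derivation:
Click 1 (0,1) count=0: revealed 6 new [(0,0) (0,1) (0,2) (1,0) (1,1) (1,2)] -> total=6
Click 2 (4,1) count=3: revealed 1 new [(4,1)] -> total=7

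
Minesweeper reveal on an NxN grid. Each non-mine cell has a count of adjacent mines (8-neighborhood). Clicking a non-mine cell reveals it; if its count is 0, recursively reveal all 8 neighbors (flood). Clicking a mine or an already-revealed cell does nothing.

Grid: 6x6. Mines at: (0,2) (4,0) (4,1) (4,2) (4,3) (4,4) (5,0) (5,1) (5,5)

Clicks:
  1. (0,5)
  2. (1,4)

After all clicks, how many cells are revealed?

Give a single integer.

Answer: 23

Derivation:
Click 1 (0,5) count=0: revealed 23 new [(0,0) (0,1) (0,3) (0,4) (0,5) (1,0) (1,1) (1,2) (1,3) (1,4) (1,5) (2,0) (2,1) (2,2) (2,3) (2,4) (2,5) (3,0) (3,1) (3,2) (3,3) (3,4) (3,5)] -> total=23
Click 2 (1,4) count=0: revealed 0 new [(none)] -> total=23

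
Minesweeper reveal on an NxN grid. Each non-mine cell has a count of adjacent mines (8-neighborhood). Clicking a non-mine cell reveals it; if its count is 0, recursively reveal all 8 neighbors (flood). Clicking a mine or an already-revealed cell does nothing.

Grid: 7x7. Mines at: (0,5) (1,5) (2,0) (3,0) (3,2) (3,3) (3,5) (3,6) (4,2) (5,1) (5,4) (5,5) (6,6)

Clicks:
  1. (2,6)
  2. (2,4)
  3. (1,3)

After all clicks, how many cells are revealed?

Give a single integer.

Answer: 15

Derivation:
Click 1 (2,6) count=3: revealed 1 new [(2,6)] -> total=1
Click 2 (2,4) count=3: revealed 1 new [(2,4)] -> total=2
Click 3 (1,3) count=0: revealed 13 new [(0,0) (0,1) (0,2) (0,3) (0,4) (1,0) (1,1) (1,2) (1,3) (1,4) (2,1) (2,2) (2,3)] -> total=15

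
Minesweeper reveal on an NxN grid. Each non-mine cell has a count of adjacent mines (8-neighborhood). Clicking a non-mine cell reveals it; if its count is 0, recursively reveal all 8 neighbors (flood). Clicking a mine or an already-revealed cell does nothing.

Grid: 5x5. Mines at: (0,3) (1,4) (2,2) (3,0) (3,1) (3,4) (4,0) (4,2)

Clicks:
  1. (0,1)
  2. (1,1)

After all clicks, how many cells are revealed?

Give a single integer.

Click 1 (0,1) count=0: revealed 8 new [(0,0) (0,1) (0,2) (1,0) (1,1) (1,2) (2,0) (2,1)] -> total=8
Click 2 (1,1) count=1: revealed 0 new [(none)] -> total=8

Answer: 8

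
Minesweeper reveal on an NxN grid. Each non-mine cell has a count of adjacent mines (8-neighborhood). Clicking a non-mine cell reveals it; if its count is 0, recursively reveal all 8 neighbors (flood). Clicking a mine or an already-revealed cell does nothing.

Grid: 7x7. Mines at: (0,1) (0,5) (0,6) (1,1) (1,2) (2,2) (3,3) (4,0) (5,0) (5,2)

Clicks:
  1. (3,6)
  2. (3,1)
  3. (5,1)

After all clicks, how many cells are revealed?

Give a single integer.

Answer: 23

Derivation:
Click 1 (3,6) count=0: revealed 21 new [(1,4) (1,5) (1,6) (2,4) (2,5) (2,6) (3,4) (3,5) (3,6) (4,3) (4,4) (4,5) (4,6) (5,3) (5,4) (5,5) (5,6) (6,3) (6,4) (6,5) (6,6)] -> total=21
Click 2 (3,1) count=2: revealed 1 new [(3,1)] -> total=22
Click 3 (5,1) count=3: revealed 1 new [(5,1)] -> total=23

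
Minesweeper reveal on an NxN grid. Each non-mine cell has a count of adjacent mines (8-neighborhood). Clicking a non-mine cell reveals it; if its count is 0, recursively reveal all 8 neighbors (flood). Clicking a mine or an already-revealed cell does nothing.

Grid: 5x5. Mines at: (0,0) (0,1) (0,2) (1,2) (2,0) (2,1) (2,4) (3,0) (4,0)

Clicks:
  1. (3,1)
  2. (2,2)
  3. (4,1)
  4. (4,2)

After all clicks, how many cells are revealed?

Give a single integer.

Answer: 9

Derivation:
Click 1 (3,1) count=4: revealed 1 new [(3,1)] -> total=1
Click 2 (2,2) count=2: revealed 1 new [(2,2)] -> total=2
Click 3 (4,1) count=2: revealed 1 new [(4,1)] -> total=3
Click 4 (4,2) count=0: revealed 6 new [(3,2) (3,3) (3,4) (4,2) (4,3) (4,4)] -> total=9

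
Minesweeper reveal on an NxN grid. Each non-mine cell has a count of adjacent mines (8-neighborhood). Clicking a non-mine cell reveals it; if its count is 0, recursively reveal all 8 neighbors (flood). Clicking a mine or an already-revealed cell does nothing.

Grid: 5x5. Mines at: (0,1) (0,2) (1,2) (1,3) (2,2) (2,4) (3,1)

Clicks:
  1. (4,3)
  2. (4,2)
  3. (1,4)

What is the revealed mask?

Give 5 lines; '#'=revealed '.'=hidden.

Answer: .....
....#
.....
..###
..###

Derivation:
Click 1 (4,3) count=0: revealed 6 new [(3,2) (3,3) (3,4) (4,2) (4,3) (4,4)] -> total=6
Click 2 (4,2) count=1: revealed 0 new [(none)] -> total=6
Click 3 (1,4) count=2: revealed 1 new [(1,4)] -> total=7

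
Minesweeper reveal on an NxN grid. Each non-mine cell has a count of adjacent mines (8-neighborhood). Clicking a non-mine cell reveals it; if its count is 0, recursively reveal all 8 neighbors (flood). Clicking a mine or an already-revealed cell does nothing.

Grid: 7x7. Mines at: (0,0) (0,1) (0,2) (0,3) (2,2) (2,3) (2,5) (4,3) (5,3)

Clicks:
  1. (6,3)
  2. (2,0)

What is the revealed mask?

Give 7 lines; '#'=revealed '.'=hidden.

Click 1 (6,3) count=1: revealed 1 new [(6,3)] -> total=1
Click 2 (2,0) count=0: revealed 16 new [(1,0) (1,1) (2,0) (2,1) (3,0) (3,1) (3,2) (4,0) (4,1) (4,2) (5,0) (5,1) (5,2) (6,0) (6,1) (6,2)] -> total=17

Answer: .......
##.....
##.....
###....
###....
###....
####...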